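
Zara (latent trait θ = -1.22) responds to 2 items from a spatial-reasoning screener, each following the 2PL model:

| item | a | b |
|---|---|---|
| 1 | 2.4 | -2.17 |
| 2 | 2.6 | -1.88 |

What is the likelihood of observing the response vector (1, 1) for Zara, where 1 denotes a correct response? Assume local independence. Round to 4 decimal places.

0.7690

P(θ) = 1 / (1 + exp(−a(θ − b)))
P_1 = 1/(1+e^{-2.2800}) = 0.9072
P_2 = 1/(1+e^{-1.7160}) = 0.8476
L = P_1 × P_2 = 0.9072 × 0.8476 = 0.76896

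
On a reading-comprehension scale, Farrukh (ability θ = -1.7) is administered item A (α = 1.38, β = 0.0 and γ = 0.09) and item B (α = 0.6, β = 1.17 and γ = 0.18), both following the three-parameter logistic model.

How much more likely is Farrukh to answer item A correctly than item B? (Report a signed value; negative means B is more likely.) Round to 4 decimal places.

-0.1348

P(θ) = γ + (1 − γ) · 1 / (1 + exp(−α(θ − β)))
P_A = 0.1695
P_B = 0.3043
P_A − P_B = -0.1348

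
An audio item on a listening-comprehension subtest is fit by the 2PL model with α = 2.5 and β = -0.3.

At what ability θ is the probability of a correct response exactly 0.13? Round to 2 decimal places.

P(θ) = 1 / (1 + exp(−α(θ − β)))
logit = ln(0.1300/0.8700) = -1.9010
θ = β + logit/(α) = -0.3 + (-1.9010)/2.5000 = -1.0604

-1.06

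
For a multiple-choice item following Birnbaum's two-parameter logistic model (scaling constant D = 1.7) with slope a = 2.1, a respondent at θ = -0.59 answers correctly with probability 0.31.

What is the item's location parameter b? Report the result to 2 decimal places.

-0.37

P(θ) = 1 / (1 + exp(−D·a(θ − b)))
logit(0.31) = ln(0.31/0.69) = -0.8001
b = θ − logit/(1.7·a) = -0.59 − (-0.8001)/3.5700 = -0.3659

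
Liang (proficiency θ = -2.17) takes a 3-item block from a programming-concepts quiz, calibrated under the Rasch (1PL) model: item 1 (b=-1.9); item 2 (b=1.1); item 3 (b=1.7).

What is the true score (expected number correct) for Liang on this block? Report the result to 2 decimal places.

0.49

P(θ) = 1 / (1 + exp(−(θ − b)))
P_1 = 1/(1+e^{0.2700}) = 0.4329
P_2 = 1/(1+e^{3.2700}) = 0.0366
P_3 = 1/(1+e^{3.8700}) = 0.0204
E[score] = 0.4329 + 0.0366 + 0.0204 = 0.4900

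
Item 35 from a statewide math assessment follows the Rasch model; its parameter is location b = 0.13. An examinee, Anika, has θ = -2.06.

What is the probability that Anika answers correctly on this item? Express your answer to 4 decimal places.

0.1007

P(θ) = 1 / (1 + exp(−(θ − b)))
Exponent: (-2.06 − 0.13) = -2.1900
1/(1 + e^{2.1900}) = 0.1007
P = 0.1007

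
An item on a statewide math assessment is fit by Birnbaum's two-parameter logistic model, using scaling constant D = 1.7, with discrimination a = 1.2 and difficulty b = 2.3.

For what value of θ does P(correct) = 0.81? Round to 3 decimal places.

3.011

P(θ) = 1 / (1 + exp(−D·a(θ − b)))
logit = ln(0.8100/0.1900) = 1.4500
θ = b + logit/(1.7·a) = 2.3 + 1.4500/2.0400 = 3.0108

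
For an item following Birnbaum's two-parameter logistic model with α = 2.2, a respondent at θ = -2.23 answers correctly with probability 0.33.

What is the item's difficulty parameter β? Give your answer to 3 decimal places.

P(θ) = 1 / (1 + exp(−α(θ − β)))
logit(0.33) = ln(0.33/0.67) = -0.7082
β = θ − logit/(α) = -2.23 − (-0.7082)/2.2000 = -1.9081

-1.908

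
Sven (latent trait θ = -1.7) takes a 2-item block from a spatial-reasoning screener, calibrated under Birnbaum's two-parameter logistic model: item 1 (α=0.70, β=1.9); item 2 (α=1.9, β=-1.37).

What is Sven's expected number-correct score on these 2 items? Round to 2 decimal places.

0.42

P(θ) = 1 / (1 + exp(−α(θ − β)))
P_1 = 1/(1+e^{2.5200}) = 0.0745
P_2 = 1/(1+e^{0.6270}) = 0.3482
E[score] = 0.0745 + 0.3482 = 0.4227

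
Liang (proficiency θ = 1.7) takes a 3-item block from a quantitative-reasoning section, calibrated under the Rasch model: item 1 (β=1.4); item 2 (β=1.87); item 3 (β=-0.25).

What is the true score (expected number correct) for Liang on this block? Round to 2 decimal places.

1.91

P(θ) = 1 / (1 + exp(−(θ − β)))
P_1 = 1/(1+e^{-0.3000}) = 0.5744
P_2 = 1/(1+e^{0.1700}) = 0.4576
P_3 = 1/(1+e^{-1.9500}) = 0.8754
E[score] = 0.5744 + 0.4576 + 0.8754 = 1.9075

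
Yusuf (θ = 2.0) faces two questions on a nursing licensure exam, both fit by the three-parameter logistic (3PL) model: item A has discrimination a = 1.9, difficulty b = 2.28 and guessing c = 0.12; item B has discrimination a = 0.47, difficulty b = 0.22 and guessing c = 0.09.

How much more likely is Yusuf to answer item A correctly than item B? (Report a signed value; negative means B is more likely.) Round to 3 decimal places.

-0.279

P(θ) = c + (1 − c) · 1 / (1 + exp(−a(θ − b)))
P_A = 0.4456
P_B = 0.7250
P_A − P_B = -0.2793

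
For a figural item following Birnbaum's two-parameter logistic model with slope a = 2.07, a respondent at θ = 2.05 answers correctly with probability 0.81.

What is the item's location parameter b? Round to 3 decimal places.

P(θ) = 1 / (1 + exp(−a(θ − b)))
logit(0.81) = ln(0.81/0.19) = 1.4500
b = θ − logit/(a) = 2.05 − 1.4500/2.0700 = 1.3495

1.350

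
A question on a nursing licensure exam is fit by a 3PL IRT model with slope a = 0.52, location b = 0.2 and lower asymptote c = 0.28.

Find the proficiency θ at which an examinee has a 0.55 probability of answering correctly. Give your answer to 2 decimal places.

-0.78

P(θ) = c + (1 − c) · 1 / (1 + exp(−a(θ − b)))
Remove guessing floor: (0.55 − 0.28)/(1 − 0.28) = 0.3750
logit = ln(0.3750/0.6250) = -0.5108
θ = b + logit/(a) = 0.2 + (-0.5108)/0.5200 = -0.7824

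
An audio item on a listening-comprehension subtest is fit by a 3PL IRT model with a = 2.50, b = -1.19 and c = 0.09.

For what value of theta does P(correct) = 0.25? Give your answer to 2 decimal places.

-1.81

P(theta) = c + (1 − c) · 1 / (1 + exp(−a(theta − b)))
Remove guessing floor: (0.25 − 0.09)/(1 − 0.09) = 0.1758
logit = ln(0.1758/0.8242) = -1.5449
theta = b + logit/(a) = -1.19 + (-1.5449)/2.5000 = -1.8080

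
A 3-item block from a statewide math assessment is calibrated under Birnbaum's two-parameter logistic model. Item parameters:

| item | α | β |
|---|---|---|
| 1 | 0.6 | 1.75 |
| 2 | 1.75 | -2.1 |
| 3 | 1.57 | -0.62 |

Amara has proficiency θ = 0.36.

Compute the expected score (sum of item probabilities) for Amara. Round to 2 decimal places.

2.11

P(θ) = 1 / (1 + exp(−α(θ − β)))
P_1 = 1/(1+e^{0.8340}) = 0.3028
P_2 = 1/(1+e^{-4.3050}) = 0.9867
P_3 = 1/(1+e^{-1.5386}) = 0.8233
E[score] = 0.3028 + 0.9867 + 0.8233 = 2.1127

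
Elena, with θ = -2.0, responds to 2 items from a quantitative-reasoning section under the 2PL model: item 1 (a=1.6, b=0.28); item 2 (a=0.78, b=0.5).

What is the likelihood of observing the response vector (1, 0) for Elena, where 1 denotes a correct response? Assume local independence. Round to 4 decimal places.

P(θ) = 1 / (1 + exp(−a(θ − b)))
P_1 = 1/(1+e^{3.6480}) = 0.0254
P_2 = 1/(1+e^{1.9500}) = 0.1246
L = P_1 × (1−P_2) = 0.0254 × 0.8754 = 0.02222

0.0222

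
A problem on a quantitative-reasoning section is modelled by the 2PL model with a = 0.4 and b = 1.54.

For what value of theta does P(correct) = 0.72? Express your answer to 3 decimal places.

3.901

P(theta) = 1 / (1 + exp(−a(theta − b)))
logit = ln(0.7200/0.2800) = 0.9445
theta = b + logit/(a) = 1.54 + 0.9445/0.4000 = 3.9012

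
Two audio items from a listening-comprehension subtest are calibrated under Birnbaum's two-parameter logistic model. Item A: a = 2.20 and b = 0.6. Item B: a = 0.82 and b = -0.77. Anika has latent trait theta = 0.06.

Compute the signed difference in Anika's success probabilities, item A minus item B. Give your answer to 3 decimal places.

P(theta) = 1 / (1 + exp(−a(theta − b)))
P_A = 0.2336
P_B = 0.6639
P_A − P_B = -0.4303

-0.430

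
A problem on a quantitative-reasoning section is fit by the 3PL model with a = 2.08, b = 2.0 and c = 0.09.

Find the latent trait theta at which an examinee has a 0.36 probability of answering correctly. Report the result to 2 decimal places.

1.59

P(theta) = c + (1 − c) · 1 / (1 + exp(−a(theta − b)))
Remove guessing floor: (0.36 − 0.09)/(1 − 0.09) = 0.2967
logit = ln(0.2967/0.7033) = -0.8630
theta = b + logit/(a) = 2.0 + (-0.8630)/2.0800 = 1.5851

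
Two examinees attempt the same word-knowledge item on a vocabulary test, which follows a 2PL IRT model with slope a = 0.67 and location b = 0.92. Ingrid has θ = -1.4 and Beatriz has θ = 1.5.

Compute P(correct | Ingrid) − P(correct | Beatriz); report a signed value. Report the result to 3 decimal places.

P(θ) = 1 / (1 + exp(−a(θ − b)))
P(Ingrid) = 0.1745  [exponent -1.5544]
P(Beatriz) = 0.5959  [exponent 0.3886]
Difference = 0.1745 − 0.5959 = -0.4215

-0.421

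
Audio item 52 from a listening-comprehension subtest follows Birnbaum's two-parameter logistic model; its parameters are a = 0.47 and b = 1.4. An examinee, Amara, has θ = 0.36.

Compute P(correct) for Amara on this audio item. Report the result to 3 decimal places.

P(θ) = 1 / (1 + exp(−a(θ − b)))
Exponent: 0.47 × (0.36 − 1.4) = -0.4888
1/(1 + e^{0.4888}) = 0.3802

0.380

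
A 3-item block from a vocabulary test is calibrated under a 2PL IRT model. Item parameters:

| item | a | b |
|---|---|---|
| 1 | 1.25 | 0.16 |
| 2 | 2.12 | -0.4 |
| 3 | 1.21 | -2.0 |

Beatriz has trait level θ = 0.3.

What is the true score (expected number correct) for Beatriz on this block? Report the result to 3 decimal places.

P(θ) = 1 / (1 + exp(−a(θ − b)))
P_1 = 1/(1+e^{-0.1750}) = 0.5436
P_2 = 1/(1+e^{-1.4840}) = 0.8152
P_3 = 1/(1+e^{-2.7830}) = 0.9418
E[score] = 0.5436 + 0.8152 + 0.9418 = 2.3006

2.301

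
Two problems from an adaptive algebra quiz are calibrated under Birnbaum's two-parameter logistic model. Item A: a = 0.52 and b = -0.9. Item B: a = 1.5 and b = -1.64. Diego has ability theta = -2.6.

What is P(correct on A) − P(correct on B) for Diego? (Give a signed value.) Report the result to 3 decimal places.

0.101

P(theta) = 1 / (1 + exp(−a(theta − b)))
P_A = 0.2923
P_B = 0.1915
P_A − P_B = 0.1008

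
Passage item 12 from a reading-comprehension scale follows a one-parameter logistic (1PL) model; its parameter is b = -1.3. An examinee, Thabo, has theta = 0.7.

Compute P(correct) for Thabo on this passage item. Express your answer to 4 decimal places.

0.8808

P(theta) = 1 / (1 + exp(−(theta − b)))
Exponent: (0.7 − (-1.3)) = 2.0000
1/(1 + e^{-2.0000}) = 0.8808
P = 0.8808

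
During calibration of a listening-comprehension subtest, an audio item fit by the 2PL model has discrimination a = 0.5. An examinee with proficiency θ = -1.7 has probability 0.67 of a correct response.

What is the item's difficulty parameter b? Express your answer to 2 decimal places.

-3.12

P(θ) = 1 / (1 + exp(−a(θ − b)))
logit(0.67) = ln(0.67/0.33) = 0.7082
b = θ − logit/(a) = -1.7 − 0.7082/0.5000 = -3.1164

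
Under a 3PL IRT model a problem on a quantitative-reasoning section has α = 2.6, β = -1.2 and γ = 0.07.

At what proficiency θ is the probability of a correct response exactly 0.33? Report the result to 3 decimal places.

-1.564

P(θ) = γ + (1 − γ) · 1 / (1 + exp(−α(θ − β)))
Remove guessing floor: (0.33 − 0.07)/(1 − 0.07) = 0.2796
logit = ln(0.2796/0.7204) = -0.9466
θ = β + logit/(α) = -1.2 + (-0.9466)/2.6000 = -1.5641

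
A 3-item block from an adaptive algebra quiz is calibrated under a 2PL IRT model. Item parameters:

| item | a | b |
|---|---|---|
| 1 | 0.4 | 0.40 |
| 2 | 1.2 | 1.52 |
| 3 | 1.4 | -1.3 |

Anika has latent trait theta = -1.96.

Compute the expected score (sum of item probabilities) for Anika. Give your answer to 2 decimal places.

P(theta) = 1 / (1 + exp(−a(theta − b)))
P_1 = 1/(1+e^{0.9440}) = 0.2801
P_2 = 1/(1+e^{4.1760}) = 0.0151
P_3 = 1/(1+e^{0.9240}) = 0.2841
E[score] = 0.2801 + 0.0151 + 0.2841 = 0.5794

0.58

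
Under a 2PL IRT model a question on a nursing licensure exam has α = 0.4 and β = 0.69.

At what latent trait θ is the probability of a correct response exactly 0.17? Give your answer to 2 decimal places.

-3.27

P(θ) = 1 / (1 + exp(−α(θ − β)))
logit = ln(0.1700/0.8300) = -1.5856
θ = β + logit/(α) = 0.69 + (-1.5856)/0.4000 = -3.2741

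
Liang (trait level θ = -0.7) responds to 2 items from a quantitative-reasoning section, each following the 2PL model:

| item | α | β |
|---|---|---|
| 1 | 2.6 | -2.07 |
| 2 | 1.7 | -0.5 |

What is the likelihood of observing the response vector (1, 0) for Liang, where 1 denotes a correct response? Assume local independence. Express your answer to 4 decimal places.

0.5681

P(θ) = 1 / (1 + exp(−α(θ − β)))
P_1 = 1/(1+e^{-3.5620}) = 0.9724
P_2 = 1/(1+e^{0.3400}) = 0.4158
L = P_1 × (1−P_2) = 0.9724 × 0.5842 = 0.56807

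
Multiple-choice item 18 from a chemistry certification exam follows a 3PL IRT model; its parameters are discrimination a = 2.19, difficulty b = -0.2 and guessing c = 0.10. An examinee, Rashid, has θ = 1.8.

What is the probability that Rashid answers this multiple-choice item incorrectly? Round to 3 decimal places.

P(θ) = c + (1 − c) · 1 / (1 + exp(−a(θ − b)))
Exponent: 2.19 × (1.8 − (-0.2)) = 4.3800
1/(1 + e^{-4.3800}) = 0.9876
P = 0.10 + 0.90 × 0.9876 = 0.9889
P(incorrect) = 1 − 0.9889 = 0.0111

0.011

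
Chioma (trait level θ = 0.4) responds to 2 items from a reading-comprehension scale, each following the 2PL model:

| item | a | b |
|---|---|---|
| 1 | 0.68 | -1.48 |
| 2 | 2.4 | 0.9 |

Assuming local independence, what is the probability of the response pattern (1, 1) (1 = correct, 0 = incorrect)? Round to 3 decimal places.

P(θ) = 1 / (1 + exp(−a(θ − b)))
P_1 = 1/(1+e^{-1.2784}) = 0.7822
P_2 = 1/(1+e^{1.2000}) = 0.2315
L = P_1 × P_2 = 0.7822 × 0.2315 = 0.18105

0.181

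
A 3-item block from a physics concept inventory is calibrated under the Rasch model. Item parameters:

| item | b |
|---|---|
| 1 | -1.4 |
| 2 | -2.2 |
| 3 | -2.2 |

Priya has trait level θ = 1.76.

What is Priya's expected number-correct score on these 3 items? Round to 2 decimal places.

P(θ) = 1 / (1 + exp(−(θ − b)))
P_1 = 1/(1+e^{-3.1600}) = 0.9593
P_2 = 1/(1+e^{-3.9600}) = 0.9813
P_3 = 1/(1+e^{-3.9600}) = 0.9813
E[score] = 0.9593 + 0.9813 + 0.9813 = 2.9219

2.92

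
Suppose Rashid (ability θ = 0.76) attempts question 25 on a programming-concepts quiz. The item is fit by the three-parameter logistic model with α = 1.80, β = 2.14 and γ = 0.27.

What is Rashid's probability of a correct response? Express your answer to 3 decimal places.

0.326

P(θ) = γ + (1 − γ) · 1 / (1 + exp(−α(θ − β)))
Exponent: 1.80 × (0.76 − 2.14) = -2.4840
1/(1 + e^{2.4840}) = 0.0770
P = 0.27 + 0.73 × 0.0770 = 0.3262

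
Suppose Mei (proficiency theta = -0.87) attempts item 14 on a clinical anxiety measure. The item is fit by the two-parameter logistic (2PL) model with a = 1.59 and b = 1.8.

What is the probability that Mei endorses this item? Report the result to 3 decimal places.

P(theta) = 1 / (1 + exp(−a(theta − b)))
Exponent: 1.59 × (-0.87 − 1.8) = -4.2453
1/(1 + e^{4.2453}) = 0.0141

0.014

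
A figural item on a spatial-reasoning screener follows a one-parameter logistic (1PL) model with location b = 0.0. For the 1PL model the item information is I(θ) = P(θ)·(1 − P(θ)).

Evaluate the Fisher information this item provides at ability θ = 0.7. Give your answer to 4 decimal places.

0.2217

P = 1/(1+e^{-0.7000}) = 0.6682
P(1−P) = 0.6682 × 0.3318 = 0.2217
I = P(1−P) = 0.22171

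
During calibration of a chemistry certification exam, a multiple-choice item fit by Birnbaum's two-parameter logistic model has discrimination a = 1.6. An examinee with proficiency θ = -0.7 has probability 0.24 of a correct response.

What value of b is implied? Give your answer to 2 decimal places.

P(θ) = 1 / (1 + exp(−a(θ − b)))
logit(0.24) = ln(0.24/0.76) = -1.1527
b = θ − logit/(a) = -0.7 − (-1.1527)/1.6000 = 0.0204

0.02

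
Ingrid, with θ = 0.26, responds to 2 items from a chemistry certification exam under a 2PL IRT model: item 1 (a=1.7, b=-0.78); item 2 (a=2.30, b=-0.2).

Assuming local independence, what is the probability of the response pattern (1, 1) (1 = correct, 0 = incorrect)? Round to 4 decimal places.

P(θ) = 1 / (1 + exp(−a(θ − b)))
P_1 = 1/(1+e^{-1.7680}) = 0.8542
P_2 = 1/(1+e^{-1.0580}) = 0.7423
L = P_1 × P_2 = 0.8542 × 0.7423 = 0.63409

0.6341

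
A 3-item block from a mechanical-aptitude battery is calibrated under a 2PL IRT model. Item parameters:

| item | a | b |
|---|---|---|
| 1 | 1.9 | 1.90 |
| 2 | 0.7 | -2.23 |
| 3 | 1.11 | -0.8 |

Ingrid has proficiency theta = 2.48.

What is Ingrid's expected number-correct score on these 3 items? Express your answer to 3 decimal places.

2.689

P(theta) = 1 / (1 + exp(−a(theta − b)))
P_1 = 1/(1+e^{-1.1020}) = 0.7506
P_2 = 1/(1+e^{-3.2970}) = 0.9643
P_3 = 1/(1+e^{-3.6408}) = 0.9744
E[score] = 0.7506 + 0.9643 + 0.9744 = 2.6894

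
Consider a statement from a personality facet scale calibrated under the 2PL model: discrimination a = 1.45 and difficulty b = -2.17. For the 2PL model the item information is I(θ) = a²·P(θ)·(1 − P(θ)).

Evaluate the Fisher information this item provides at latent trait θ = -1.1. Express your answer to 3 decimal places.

P = 1/(1+e^{-1.5515}) = 0.8251
P(1−P) = 0.8251 × 0.1749 = 0.1443
I = a² × P(1−P) = 1.45² × 0.1443 = 0.30337

0.303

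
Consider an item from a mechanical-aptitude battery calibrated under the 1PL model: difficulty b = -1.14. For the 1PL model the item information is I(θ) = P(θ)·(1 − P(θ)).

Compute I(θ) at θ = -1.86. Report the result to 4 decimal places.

P = 1/(1+e^{0.7200}) = 0.3274
P(1−P) = 0.3274 × 0.6726 = 0.2202
I = P(1−P) = 0.22021

0.2202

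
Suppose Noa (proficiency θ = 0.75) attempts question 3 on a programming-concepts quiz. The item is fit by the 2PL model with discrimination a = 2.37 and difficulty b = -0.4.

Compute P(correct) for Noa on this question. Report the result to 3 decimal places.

0.939

P(θ) = 1 / (1 + exp(−a(θ − b)))
Exponent: 2.37 × (0.75 − (-0.4)) = 2.7255
1/(1 + e^{-2.7255}) = 0.9385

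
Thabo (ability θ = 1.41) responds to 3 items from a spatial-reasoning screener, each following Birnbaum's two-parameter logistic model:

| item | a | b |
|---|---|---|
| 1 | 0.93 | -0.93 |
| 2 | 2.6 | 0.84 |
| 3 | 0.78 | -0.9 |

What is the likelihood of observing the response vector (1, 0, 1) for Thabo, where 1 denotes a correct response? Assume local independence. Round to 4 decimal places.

0.1427

P(θ) = 1 / (1 + exp(−a(θ − b)))
P_1 = 1/(1+e^{-2.1762}) = 0.8981
P_2 = 1/(1+e^{-1.4820}) = 0.8149
P_3 = 1/(1+e^{-1.8018}) = 0.8584
L = P_1 × (1−P_2) × P_3 = 0.8981 × 0.1851 × 0.8584 = 0.14271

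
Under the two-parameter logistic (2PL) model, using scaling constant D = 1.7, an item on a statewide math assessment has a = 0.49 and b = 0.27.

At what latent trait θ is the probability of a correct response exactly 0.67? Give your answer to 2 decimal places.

1.12

P(θ) = 1 / (1 + exp(−D·a(θ − b)))
logit = ln(0.6700/0.3300) = 0.7082
θ = b + logit/(1.7·a) = 0.27 + 0.7082/0.8330 = 1.1202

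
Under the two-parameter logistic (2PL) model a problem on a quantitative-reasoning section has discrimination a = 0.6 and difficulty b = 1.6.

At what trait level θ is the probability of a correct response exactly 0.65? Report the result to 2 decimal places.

P(θ) = 1 / (1 + exp(−a(θ − b)))
logit = ln(0.6500/0.3500) = 0.6190
θ = b + logit/(a) = 1.6 + 0.6190/0.6000 = 2.6317

2.63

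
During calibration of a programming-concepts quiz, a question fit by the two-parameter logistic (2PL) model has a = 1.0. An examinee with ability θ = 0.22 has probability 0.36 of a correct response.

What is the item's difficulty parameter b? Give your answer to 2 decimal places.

P(θ) = 1 / (1 + exp(−a(θ − b)))
logit(0.36) = ln(0.36/0.64) = -0.5754
b = θ − logit/(a) = 0.22 − (-0.5754)/1.0000 = 0.7954

0.80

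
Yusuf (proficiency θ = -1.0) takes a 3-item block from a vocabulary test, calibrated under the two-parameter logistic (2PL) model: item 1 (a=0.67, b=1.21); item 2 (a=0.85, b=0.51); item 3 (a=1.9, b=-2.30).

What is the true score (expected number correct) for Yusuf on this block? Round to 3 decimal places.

1.324

P(θ) = 1 / (1 + exp(−a(θ − b)))
P_1 = 1/(1+e^{1.4807}) = 0.1853
P_2 = 1/(1+e^{1.2835}) = 0.2170
P_3 = 1/(1+e^{-2.4700}) = 0.9220
E[score] = 0.1853 + 0.2170 + 0.9220 = 1.3243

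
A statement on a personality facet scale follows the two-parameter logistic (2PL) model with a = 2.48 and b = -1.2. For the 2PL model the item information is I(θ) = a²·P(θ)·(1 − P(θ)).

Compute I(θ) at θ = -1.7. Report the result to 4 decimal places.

1.0706

P = 1/(1+e^{1.2400}) = 0.2244
P(1−P) = 0.2244 × 0.7756 = 0.1741
I = a² × P(1−P) = 2.48² × 0.1741 = 1.07057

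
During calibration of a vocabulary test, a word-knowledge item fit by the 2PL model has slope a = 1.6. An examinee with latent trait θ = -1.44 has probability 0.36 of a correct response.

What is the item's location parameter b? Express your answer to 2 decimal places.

P(θ) = 1 / (1 + exp(−a(θ − b)))
logit(0.36) = ln(0.36/0.64) = -0.5754
b = θ − logit/(a) = -1.44 − (-0.5754)/1.6000 = -1.0804

-1.08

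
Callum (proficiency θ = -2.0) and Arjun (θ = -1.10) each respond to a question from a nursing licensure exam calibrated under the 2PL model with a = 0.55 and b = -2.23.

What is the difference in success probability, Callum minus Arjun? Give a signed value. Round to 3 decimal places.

P(θ) = 1 / (1 + exp(−a(θ − b)))
P(Callum) = 0.5316  [exponent 0.1265]
P(Arjun) = 0.6506  [exponent 0.6215]
Difference = 0.5316 − 0.6506 = -0.1190

-0.119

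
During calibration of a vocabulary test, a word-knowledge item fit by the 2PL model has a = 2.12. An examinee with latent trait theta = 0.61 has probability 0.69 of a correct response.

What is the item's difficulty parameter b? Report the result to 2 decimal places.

P(theta) = 1 / (1 + exp(−a(theta − b)))
logit(0.69) = ln(0.69/0.31) = 0.8001
b = theta − logit/(a) = 0.61 − 0.8001/2.1200 = 0.2326

0.23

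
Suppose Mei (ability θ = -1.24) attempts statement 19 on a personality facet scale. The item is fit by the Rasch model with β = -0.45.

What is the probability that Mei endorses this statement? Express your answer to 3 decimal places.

0.312

P(θ) = 1 / (1 + exp(−(θ − β)))
Exponent: (-1.24 − (-0.45)) = -0.7900
1/(1 + e^{0.7900}) = 0.3122
P = 0.3122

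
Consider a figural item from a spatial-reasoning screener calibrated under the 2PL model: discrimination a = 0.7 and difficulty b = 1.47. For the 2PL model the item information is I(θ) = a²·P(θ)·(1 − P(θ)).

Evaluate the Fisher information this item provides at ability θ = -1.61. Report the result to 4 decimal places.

P = 1/(1+e^{2.1560}) = 0.1038
P(1−P) = 0.1038 × 0.8962 = 0.0930
I = a² × P(1−P) = 0.7² × 0.0930 = 0.04557

0.0456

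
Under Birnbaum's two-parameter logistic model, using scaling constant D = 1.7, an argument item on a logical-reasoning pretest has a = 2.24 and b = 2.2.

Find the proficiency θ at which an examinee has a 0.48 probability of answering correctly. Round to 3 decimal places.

P(θ) = 1 / (1 + exp(−D·a(θ − b)))
logit = ln(0.4800/0.5200) = -0.0800
θ = b + logit/(1.7·a) = 2.2 + (-0.0800)/3.8080 = 2.1790

2.179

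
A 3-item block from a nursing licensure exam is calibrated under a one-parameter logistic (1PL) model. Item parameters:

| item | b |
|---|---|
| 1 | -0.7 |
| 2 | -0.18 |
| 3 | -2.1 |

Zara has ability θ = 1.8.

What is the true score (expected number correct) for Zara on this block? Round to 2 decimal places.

P(θ) = 1 / (1 + exp(−(θ − b)))
P_1 = 1/(1+e^{-2.5000}) = 0.9241
P_2 = 1/(1+e^{-1.9800}) = 0.8787
P_3 = 1/(1+e^{-3.9000}) = 0.9802
E[score] = 0.9241 + 0.8787 + 0.9802 = 2.7830

2.78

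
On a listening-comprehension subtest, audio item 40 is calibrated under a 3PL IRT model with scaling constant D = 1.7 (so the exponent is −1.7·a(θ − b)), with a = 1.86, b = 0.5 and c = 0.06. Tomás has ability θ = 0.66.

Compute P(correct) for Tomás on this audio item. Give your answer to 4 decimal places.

P(θ) = c + (1 − c) · 1 / (1 + exp(−D·a(θ − b)))
Exponent: 1.7 × 1.86 × (0.66 − 0.5) = 0.5059
1/(1 + e^{-0.5059}) = 0.6238
P = 0.06 + 0.94 × 0.6238 = 0.6464

0.6464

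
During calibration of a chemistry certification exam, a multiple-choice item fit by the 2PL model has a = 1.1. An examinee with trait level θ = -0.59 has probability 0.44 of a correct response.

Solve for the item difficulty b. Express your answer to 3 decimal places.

-0.371

P(θ) = 1 / (1 + exp(−a(θ − b)))
logit(0.44) = ln(0.44/0.56) = -0.2412
b = θ − logit/(a) = -0.59 − (-0.2412)/1.1000 = -0.3708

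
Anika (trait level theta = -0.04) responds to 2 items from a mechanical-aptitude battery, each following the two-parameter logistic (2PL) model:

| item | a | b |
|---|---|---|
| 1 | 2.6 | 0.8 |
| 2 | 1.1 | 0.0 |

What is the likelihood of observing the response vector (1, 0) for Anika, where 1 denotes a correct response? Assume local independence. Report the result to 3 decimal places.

0.052

P(theta) = 1 / (1 + exp(−a(theta − b)))
P_1 = 1/(1+e^{2.1840}) = 0.1012
P_2 = 1/(1+e^{0.0440}) = 0.4890
L = P_1 × (1−P_2) = 0.1012 × 0.5110 = 0.05171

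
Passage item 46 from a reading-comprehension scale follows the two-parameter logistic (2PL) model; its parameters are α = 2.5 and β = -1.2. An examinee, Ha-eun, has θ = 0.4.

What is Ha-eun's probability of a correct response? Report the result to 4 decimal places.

0.9820

P(θ) = 1 / (1 + exp(−α(θ − β)))
Exponent: 2.5 × (0.4 − (-1.2)) = 4.0000
1/(1 + e^{-4.0000}) = 0.9820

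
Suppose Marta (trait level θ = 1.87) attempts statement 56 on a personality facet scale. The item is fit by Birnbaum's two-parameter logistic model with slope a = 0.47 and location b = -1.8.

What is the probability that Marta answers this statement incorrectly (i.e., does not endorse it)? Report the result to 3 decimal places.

P(θ) = 1 / (1 + exp(−a(θ − b)))
Exponent: 0.47 × (1.87 − (-1.8)) = 1.7249
1/(1 + e^{-1.7249}) = 0.8488
P(incorrect) = 1 − 0.8488 = 0.1512

0.151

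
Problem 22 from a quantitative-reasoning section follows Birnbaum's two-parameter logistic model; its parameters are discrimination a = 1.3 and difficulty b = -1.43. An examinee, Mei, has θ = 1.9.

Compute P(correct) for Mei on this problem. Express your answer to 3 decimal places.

0.987

P(θ) = 1 / (1 + exp(−a(θ − b)))
Exponent: 1.3 × (1.9 − (-1.43)) = 4.3290
1/(1 + e^{-4.3290}) = 0.9870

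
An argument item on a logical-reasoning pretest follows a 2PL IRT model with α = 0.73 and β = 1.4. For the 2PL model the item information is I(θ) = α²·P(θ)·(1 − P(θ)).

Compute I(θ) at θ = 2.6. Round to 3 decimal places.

0.111

P = 1/(1+e^{-0.8760}) = 0.7060
P(1−P) = 0.7060 × 0.2940 = 0.2076
I = α² × P(1−P) = 0.73² × 0.2076 = 0.11061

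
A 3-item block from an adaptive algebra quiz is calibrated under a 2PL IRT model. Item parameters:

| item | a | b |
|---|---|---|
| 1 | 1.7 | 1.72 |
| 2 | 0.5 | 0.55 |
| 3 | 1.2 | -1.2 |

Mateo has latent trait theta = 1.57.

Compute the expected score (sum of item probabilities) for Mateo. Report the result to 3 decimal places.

P(theta) = 1 / (1 + exp(−a(theta − b)))
P_1 = 1/(1+e^{0.2550}) = 0.4366
P_2 = 1/(1+e^{-0.5100}) = 0.6248
P_3 = 1/(1+e^{-3.3240}) = 0.9652
E[score] = 0.4366 + 0.6248 + 0.9652 = 2.0266

2.027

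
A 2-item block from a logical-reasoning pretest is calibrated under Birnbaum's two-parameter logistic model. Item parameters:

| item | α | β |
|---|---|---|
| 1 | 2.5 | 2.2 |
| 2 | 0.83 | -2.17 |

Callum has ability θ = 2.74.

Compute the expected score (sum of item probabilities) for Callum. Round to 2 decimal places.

1.78

P(θ) = 1 / (1 + exp(−α(θ − β)))
P_1 = 1/(1+e^{-1.3500}) = 0.7941
P_2 = 1/(1+e^{-4.0753}) = 0.9833
E[score] = 0.7941 + 0.9833 = 1.7774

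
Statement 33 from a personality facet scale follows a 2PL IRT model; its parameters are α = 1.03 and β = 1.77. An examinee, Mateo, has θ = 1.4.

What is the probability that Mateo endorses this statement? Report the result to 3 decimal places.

P(θ) = 1 / (1 + exp(−α(θ − β)))
Exponent: 1.03 × (1.4 − 1.77) = -0.3811
1/(1 + e^{0.3811}) = 0.4059

0.406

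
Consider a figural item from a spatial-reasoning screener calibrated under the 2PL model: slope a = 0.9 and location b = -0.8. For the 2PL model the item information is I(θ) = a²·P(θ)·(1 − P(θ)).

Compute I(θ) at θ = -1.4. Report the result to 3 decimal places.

0.188

P = 1/(1+e^{0.5400}) = 0.3682
P(1−P) = 0.3682 × 0.6318 = 0.2326
I = a² × P(1−P) = 0.9² × 0.2326 = 0.18843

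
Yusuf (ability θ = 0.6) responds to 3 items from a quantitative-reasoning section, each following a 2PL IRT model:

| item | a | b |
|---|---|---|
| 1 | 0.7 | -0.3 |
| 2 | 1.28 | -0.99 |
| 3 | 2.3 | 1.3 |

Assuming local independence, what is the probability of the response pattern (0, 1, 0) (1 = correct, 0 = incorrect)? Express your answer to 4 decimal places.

P(θ) = 1 / (1 + exp(−a(θ − b)))
P_1 = 1/(1+e^{-0.6300}) = 0.6525
P_2 = 1/(1+e^{-2.0352}) = 0.8844
P_3 = 1/(1+e^{1.6100}) = 0.1666
L = (1−P_1) × P_2 × (1−P_3) = 0.3475 × 0.8844 × 0.8334 = 0.25615

0.2562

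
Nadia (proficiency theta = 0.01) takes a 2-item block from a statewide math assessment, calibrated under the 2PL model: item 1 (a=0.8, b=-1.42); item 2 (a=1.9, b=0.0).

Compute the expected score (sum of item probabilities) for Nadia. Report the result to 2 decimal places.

P(theta) = 1 / (1 + exp(−a(theta − b)))
P_1 = 1/(1+e^{-1.1440}) = 0.7584
P_2 = 1/(1+e^{-0.0190}) = 0.5047
E[score] = 0.7584 + 0.5047 = 1.2632

1.26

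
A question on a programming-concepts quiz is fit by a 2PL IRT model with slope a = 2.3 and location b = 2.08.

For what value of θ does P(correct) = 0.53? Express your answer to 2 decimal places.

2.13

P(θ) = 1 / (1 + exp(−a(θ − b)))
logit = ln(0.5300/0.4700) = 0.1201
θ = b + logit/(a) = 2.08 + 0.1201/2.3000 = 2.1322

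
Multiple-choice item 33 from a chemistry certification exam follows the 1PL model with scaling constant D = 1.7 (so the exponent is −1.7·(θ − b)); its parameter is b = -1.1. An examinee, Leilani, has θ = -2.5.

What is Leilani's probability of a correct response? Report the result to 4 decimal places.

P(θ) = 1 / (1 + exp(−D·(θ − b)))
Exponent: 1.7 × (-2.5 − (-1.1)) = -2.3800
1/(1 + e^{2.3800}) = 0.0847
P = 0.0847

0.0847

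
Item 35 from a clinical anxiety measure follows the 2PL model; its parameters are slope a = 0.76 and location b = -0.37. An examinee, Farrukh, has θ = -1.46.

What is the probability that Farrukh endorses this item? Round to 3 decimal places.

P(θ) = 1 / (1 + exp(−a(θ − b)))
Exponent: 0.76 × (-1.46 − (-0.37)) = -0.8284
1/(1 + e^{0.8284}) = 0.3040

0.304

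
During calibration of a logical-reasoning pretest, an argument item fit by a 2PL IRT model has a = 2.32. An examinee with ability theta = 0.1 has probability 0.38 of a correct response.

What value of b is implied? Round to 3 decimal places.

P(theta) = 1 / (1 + exp(−a(theta − b)))
logit(0.38) = ln(0.38/0.62) = -0.4895
b = theta − logit/(a) = 0.1 − (-0.4895)/2.3200 = 0.3110

0.311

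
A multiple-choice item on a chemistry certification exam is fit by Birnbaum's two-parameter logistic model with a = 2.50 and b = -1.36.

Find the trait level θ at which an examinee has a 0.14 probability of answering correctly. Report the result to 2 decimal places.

P(θ) = 1 / (1 + exp(−a(θ − b)))
logit = ln(0.1400/0.8600) = -1.8153
θ = b + logit/(a) = -1.36 + (-1.8153)/2.5000 = -2.0861

-2.09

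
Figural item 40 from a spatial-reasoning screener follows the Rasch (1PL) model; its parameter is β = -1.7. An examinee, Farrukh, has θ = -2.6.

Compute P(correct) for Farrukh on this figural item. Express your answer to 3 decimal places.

P(θ) = 1 / (1 + exp(−(θ − β)))
Exponent: (-2.6 − (-1.7)) = -0.9000
1/(1 + e^{0.9000}) = 0.2891
P = 0.2891

0.289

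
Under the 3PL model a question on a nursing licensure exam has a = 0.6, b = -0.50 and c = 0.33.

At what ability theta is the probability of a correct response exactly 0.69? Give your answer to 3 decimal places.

-0.251

P(theta) = c + (1 − c) · 1 / (1 + exp(−a(theta − b)))
Remove guessing floor: (0.69 − 0.33)/(1 − 0.33) = 0.5373
logit = ln(0.5373/0.4627) = 0.1495
theta = b + logit/(a) = -0.50 + 0.1495/0.6000 = -0.2508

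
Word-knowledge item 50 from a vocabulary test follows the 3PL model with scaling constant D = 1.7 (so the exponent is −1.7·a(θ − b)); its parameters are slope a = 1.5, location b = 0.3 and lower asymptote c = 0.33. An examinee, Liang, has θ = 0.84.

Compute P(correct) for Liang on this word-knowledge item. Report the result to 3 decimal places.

0.865

P(θ) = c + (1 − c) · 1 / (1 + exp(−D·a(θ − b)))
Exponent: 1.7 × 1.5 × (0.84 − 0.3) = 1.3770
1/(1 + e^{-1.3770}) = 0.7985
P = 0.33 + 0.67 × 0.7985 = 0.8650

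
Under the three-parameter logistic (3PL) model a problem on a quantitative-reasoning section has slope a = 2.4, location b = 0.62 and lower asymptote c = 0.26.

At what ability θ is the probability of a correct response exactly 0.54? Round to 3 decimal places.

0.413

P(θ) = c + (1 − c) · 1 / (1 + exp(−a(θ − b)))
Remove guessing floor: (0.54 − 0.26)/(1 − 0.26) = 0.3784
logit = ln(0.3784/0.6216) = -0.4964
θ = b + logit/(a) = 0.62 + (-0.4964)/2.4000 = 0.4132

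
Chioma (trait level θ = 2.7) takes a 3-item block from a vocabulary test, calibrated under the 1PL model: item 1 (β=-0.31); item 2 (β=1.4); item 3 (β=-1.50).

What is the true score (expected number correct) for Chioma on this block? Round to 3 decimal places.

2.724

P(θ) = 1 / (1 + exp(−(θ − β)))
P_1 = 1/(1+e^{-3.0100}) = 0.9530
P_2 = 1/(1+e^{-1.3000}) = 0.7858
P_3 = 1/(1+e^{-4.2000}) = 0.9852
E[score] = 0.9530 + 0.7858 + 0.9852 = 2.7241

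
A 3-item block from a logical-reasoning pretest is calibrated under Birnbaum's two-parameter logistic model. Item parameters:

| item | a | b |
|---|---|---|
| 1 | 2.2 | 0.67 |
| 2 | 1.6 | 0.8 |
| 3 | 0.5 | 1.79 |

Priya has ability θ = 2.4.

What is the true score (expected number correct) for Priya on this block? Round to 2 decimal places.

2.48

P(θ) = 1 / (1 + exp(−a(θ − b)))
P_1 = 1/(1+e^{-3.8060}) = 0.9782
P_2 = 1/(1+e^{-2.5600}) = 0.9282
P_3 = 1/(1+e^{-0.3050}) = 0.5757
E[score] = 0.9782 + 0.9282 + 0.5757 = 2.4822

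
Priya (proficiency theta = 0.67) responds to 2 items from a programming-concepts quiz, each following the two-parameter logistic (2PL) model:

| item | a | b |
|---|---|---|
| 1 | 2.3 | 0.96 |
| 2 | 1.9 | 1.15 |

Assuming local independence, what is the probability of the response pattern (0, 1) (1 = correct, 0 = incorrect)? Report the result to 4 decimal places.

0.1894

P(theta) = 1 / (1 + exp(−a(theta − b)))
P_1 = 1/(1+e^{0.6670}) = 0.3392
P_2 = 1/(1+e^{0.9120}) = 0.2866
L = (1−P_1) × P_2 = 0.6608 × 0.2866 = 0.18939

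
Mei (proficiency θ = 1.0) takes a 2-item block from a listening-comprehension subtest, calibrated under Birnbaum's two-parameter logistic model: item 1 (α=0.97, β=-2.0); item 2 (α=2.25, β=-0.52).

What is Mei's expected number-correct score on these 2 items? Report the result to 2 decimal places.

1.92

P(θ) = 1 / (1 + exp(−α(θ − β)))
P_1 = 1/(1+e^{-2.9100}) = 0.9483
P_2 = 1/(1+e^{-3.4200}) = 0.9683
E[score] = 0.9483 + 0.9683 = 1.9167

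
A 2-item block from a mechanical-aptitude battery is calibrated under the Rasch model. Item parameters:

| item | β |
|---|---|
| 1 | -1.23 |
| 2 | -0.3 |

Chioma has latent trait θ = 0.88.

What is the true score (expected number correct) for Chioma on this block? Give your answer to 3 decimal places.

P(θ) = 1 / (1 + exp(−(θ − β)))
P_1 = 1/(1+e^{-2.1100}) = 0.8919
P_2 = 1/(1+e^{-1.1800}) = 0.7649
E[score] = 0.8919 + 0.7649 = 1.6568

1.657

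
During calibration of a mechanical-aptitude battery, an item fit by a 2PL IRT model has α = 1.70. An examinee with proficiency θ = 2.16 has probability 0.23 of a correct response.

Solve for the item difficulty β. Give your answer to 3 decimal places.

P(θ) = 1 / (1 + exp(−α(θ − β)))
logit(0.23) = ln(0.23/0.77) = -1.2083
β = θ − logit/(α) = 2.16 − (-1.2083)/1.7000 = 2.8708

2.871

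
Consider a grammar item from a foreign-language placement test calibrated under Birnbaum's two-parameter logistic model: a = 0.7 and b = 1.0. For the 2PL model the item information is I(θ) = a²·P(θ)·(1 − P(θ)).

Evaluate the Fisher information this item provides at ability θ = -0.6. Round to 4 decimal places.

0.0909

P = 1/(1+e^{1.1200}) = 0.2460
P(1−P) = 0.2460 × 0.7540 = 0.1855
I = a² × P(1−P) = 0.7² × 0.1855 = 0.09089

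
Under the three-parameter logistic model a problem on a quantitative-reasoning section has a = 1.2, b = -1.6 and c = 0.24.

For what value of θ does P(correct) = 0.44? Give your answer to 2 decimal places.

-2.46

P(θ) = c + (1 − c) · 1 / (1 + exp(−a(θ − b)))
Remove guessing floor: (0.44 − 0.24)/(1 − 0.24) = 0.2632
logit = ln(0.2632/0.7368) = -1.0296
θ = b + logit/(a) = -1.6 + (-1.0296)/1.2000 = -2.4580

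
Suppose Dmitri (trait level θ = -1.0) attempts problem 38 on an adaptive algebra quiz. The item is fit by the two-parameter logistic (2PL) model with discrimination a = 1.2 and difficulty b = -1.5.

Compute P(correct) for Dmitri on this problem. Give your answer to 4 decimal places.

P(θ) = 1 / (1 + exp(−a(θ − b)))
Exponent: 1.2 × (-1.0 − (-1.5)) = 0.6000
1/(1 + e^{-0.6000}) = 0.6457

0.6457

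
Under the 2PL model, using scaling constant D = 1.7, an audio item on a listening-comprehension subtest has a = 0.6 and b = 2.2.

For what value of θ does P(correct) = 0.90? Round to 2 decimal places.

4.35

P(θ) = 1 / (1 + exp(−D·a(θ − b)))
logit = ln(0.9000/0.1000) = 2.1972
θ = b + logit/(1.7·a) = 2.2 + 2.1972/1.0200 = 4.3541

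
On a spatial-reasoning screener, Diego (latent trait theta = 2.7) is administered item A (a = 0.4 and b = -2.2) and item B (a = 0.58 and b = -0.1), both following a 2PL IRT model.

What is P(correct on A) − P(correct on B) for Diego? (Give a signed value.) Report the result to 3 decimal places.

P(theta) = 1 / (1 + exp(−a(theta − b)))
P_A = 0.8765
P_B = 0.8353
P_A − P_B = 0.0412

0.041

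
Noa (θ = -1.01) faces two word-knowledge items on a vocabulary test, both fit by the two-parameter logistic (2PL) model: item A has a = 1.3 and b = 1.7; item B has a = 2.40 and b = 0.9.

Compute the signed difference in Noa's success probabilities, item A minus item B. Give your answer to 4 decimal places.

0.0186

P(θ) = 1 / (1 + exp(−a(θ − b)))
P_A = 0.0287
P_B = 0.0101
P_A − P_B = 0.0186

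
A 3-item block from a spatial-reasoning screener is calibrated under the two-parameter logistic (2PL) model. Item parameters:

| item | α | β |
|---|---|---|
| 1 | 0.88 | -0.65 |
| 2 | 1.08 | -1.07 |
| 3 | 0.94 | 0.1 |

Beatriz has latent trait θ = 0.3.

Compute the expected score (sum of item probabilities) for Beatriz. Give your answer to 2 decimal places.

P(θ) = 1 / (1 + exp(−α(θ − β)))
P_1 = 1/(1+e^{-0.8360}) = 0.6976
P_2 = 1/(1+e^{-1.4796}) = 0.8145
P_3 = 1/(1+e^{-0.1880}) = 0.5469
E[score] = 0.6976 + 0.8145 + 0.5469 = 2.0590

2.06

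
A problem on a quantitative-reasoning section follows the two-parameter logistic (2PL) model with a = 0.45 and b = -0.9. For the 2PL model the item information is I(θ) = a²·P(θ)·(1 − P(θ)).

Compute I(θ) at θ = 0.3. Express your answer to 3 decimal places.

0.047

P = 1/(1+e^{-0.5400}) = 0.6318
P(1−P) = 0.6318 × 0.3682 = 0.2326
I = a² × P(1−P) = 0.45² × 0.2326 = 0.04711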